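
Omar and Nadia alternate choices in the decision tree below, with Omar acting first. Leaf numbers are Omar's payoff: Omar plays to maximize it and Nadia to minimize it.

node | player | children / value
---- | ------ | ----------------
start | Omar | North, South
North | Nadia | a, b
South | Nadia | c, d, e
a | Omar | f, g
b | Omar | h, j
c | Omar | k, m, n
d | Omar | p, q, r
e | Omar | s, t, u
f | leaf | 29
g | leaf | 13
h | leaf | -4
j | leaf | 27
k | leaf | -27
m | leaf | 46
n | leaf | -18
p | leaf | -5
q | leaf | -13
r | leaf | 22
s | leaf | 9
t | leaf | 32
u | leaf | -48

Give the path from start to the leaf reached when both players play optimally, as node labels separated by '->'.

start -> North -> b -> j

a (Omar): max(29, 13) = 29
b (Omar): max(-4, 27) = 27
North (Nadia): min(29, 27) = 27
c (Omar): max(-27, 46, -18) = 46
d (Omar): max(-5, -13, 22) = 22
e (Omar): max(9, 32, -48) = 32
South (Nadia): min(46, 22, 32) = 22
start (Omar): max(27, 22) = 27
At start, Omar picks North (highest: 27).
At North, Nadia picks b (lowest: 27).
At b, Omar picks j (highest: 27).
Terminal value 27.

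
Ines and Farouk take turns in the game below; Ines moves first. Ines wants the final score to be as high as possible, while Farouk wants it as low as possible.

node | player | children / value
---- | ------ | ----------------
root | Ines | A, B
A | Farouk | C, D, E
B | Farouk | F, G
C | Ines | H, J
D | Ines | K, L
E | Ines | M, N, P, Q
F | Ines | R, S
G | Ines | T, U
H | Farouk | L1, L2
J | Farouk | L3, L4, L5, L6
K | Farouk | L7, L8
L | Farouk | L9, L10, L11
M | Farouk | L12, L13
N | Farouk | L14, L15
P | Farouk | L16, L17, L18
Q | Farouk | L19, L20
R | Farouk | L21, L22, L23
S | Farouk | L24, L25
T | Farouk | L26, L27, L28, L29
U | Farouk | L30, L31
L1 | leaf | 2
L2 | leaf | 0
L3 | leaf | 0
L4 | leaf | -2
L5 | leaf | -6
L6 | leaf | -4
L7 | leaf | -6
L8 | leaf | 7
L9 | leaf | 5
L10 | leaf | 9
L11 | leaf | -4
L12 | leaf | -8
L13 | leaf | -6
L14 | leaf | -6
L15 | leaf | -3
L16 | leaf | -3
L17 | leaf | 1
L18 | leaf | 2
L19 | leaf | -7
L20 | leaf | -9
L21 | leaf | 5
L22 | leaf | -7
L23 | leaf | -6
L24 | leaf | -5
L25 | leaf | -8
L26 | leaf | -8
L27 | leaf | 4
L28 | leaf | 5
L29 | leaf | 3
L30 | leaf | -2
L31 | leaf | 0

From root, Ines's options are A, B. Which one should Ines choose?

H (Farouk): min(2, 0) = 0
J (Farouk): min(0, -2, -6, -4) = -6
C (Ines): max(0, -6) = 0
K (Farouk): min(-6, 7) = -6
L (Farouk): min(5, 9, -4) = -4
D (Ines): max(-6, -4) = -4
M (Farouk): min(-8, -6) = -8
N (Farouk): min(-6, -3) = -6
P (Farouk): min(-3, 1, 2) = -3
Q (Farouk): min(-7, -9) = -9
E (Ines): max(-8, -6, -3, -9) = -3
A (Farouk): min(0, -4, -3) = -4
R (Farouk): min(5, -7, -6) = -7
S (Farouk): min(-5, -8) = -8
F (Ines): max(-7, -8) = -7
T (Farouk): min(-8, 4, 5, 3) = -8
U (Farouk): min(-2, 0) = -2
G (Ines): max(-8, -2) = -2
B (Farouk): min(-7, -2) = -7
root (Ines): max(-4, -7) = -4
Ines at root wants the highest of {A=-4, B=-7}, so chooses A.

A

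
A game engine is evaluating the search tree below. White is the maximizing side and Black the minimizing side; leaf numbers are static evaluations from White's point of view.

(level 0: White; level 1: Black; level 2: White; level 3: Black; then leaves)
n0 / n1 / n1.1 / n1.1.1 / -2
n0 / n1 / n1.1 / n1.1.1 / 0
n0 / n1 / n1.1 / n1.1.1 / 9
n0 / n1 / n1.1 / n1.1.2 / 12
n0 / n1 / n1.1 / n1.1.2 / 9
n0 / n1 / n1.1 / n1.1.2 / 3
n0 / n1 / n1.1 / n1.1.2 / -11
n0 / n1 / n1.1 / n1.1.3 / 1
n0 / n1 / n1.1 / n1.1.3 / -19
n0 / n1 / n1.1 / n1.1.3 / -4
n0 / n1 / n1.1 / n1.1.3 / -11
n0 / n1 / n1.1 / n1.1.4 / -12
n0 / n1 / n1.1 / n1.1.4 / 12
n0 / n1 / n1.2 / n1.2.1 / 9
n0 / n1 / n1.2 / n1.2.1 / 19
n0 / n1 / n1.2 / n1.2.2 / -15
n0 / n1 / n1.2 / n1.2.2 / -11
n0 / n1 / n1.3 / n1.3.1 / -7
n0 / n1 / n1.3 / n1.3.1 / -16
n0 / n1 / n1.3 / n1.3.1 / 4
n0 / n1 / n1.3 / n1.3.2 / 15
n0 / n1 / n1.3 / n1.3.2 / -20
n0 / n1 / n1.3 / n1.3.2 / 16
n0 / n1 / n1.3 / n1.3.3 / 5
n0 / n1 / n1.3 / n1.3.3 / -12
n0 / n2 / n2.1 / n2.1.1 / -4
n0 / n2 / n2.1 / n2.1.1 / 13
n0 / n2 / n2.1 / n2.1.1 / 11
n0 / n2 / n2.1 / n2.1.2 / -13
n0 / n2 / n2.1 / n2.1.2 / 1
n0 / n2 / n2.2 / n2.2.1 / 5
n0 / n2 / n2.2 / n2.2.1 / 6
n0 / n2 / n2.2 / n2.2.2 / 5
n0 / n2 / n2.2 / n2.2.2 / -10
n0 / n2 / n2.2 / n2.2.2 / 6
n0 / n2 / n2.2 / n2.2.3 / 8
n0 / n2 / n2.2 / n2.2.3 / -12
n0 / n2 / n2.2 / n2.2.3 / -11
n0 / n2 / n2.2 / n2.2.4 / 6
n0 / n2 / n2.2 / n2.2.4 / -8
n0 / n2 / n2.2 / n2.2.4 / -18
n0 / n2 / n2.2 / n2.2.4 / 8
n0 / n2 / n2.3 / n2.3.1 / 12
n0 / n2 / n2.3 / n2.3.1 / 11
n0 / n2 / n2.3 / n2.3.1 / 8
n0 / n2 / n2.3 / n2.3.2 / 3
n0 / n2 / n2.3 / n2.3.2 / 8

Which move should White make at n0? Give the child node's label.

n2

n1.1.1 (Black): min(-2, 0, 9) = -2
n1.1.2 (Black): min(12, 9, 3, -11) = -11
n1.1.3 (Black): min(1, -19, -4, -11) = -19
n1.1.4 (Black): min(-12, 12) = -12
n1.1 (White): max(-2, -11, -19, -12) = -2
n1.2.1 (Black): min(9, 19) = 9
n1.2.2 (Black): min(-15, -11) = -15
n1.2 (White): max(9, -15) = 9
n1.3.1 (Black): min(-7, -16, 4) = -16
n1.3.2 (Black): min(15, -20, 16) = -20
n1.3.3 (Black): min(5, -12) = -12
n1.3 (White): max(-16, -20, -12) = -12
n1 (Black): min(-2, 9, -12) = -12
n2.1.1 (Black): min(-4, 13, 11) = -4
n2.1.2 (Black): min(-13, 1) = -13
n2.1 (White): max(-4, -13) = -4
n2.2.1 (Black): min(5, 6) = 5
n2.2.2 (Black): min(5, -10, 6) = -10
n2.2.3 (Black): min(8, -12, -11) = -12
n2.2.4 (Black): min(6, -8, -18, 8) = -18
n2.2 (White): max(5, -10, -12, -18) = 5
n2.3.1 (Black): min(12, 11, 8) = 8
n2.3.2 (Black): min(3, 8) = 3
n2.3 (White): max(8, 3) = 8
n2 (Black): min(-4, 5, 8) = -4
n0 (White): max(-12, -4) = -4
White at n0 wants the highest of {n1=-12, n2=-4}, so chooses n2.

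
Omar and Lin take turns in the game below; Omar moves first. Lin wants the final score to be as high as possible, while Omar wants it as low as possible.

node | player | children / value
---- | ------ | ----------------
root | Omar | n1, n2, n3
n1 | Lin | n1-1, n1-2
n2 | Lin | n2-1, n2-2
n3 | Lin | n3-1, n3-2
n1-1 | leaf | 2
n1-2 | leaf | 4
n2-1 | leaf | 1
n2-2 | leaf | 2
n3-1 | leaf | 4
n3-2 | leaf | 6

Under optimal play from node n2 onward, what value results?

2

n2 (Lin): max(1, 2) = 2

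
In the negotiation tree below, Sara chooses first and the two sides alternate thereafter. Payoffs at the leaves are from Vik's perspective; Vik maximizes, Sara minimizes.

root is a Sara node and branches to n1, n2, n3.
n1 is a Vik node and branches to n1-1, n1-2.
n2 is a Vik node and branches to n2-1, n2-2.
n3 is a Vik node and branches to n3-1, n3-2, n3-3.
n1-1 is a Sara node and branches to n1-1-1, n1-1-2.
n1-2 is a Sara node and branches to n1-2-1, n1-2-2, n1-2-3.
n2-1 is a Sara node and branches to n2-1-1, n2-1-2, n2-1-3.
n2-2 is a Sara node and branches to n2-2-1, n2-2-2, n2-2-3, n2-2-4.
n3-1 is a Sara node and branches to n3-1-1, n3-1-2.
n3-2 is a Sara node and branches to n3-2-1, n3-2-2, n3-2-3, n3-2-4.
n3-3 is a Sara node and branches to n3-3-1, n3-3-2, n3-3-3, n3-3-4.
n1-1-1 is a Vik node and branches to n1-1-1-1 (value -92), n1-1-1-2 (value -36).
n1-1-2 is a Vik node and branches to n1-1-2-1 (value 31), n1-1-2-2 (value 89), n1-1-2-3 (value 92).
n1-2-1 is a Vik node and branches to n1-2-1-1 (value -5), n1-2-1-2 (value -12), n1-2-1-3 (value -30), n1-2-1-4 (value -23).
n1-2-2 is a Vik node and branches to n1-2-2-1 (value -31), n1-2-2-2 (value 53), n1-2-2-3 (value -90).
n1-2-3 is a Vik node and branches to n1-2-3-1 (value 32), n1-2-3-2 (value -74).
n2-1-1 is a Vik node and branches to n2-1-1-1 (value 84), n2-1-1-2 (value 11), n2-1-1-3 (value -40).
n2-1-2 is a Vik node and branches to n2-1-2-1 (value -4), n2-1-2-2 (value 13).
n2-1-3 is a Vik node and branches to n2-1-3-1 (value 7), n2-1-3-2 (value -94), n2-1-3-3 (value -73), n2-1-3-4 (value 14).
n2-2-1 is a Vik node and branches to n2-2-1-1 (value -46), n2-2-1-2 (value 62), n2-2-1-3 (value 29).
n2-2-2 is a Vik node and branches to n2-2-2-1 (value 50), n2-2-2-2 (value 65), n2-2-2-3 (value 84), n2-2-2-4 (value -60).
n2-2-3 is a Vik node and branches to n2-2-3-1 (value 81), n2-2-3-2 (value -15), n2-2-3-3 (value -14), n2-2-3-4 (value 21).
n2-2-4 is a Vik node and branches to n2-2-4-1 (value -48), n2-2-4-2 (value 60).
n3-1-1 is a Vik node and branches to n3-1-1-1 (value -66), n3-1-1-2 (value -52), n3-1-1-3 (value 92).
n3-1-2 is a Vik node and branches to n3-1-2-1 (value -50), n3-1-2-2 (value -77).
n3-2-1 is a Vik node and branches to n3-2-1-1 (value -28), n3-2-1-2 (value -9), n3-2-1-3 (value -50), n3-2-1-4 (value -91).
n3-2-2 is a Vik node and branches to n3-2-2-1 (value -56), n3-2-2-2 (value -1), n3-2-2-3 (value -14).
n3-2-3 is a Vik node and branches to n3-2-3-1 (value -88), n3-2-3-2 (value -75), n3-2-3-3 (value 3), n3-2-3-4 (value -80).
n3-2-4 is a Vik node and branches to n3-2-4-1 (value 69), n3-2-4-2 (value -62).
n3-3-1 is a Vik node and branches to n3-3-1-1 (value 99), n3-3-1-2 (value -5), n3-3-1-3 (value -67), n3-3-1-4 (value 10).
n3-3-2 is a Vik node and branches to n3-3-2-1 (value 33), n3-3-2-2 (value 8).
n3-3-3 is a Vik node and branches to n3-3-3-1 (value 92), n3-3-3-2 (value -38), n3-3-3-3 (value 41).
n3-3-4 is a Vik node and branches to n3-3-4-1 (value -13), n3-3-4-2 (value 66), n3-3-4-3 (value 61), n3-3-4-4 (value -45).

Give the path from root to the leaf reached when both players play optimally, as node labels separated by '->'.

n1-1-1 (Vik): max(-92, -36) = -36
n1-1-2 (Vik): max(31, 89, 92) = 92
n1-1 (Sara): min(-36, 92) = -36
n1-2-1 (Vik): max(-5, -12, -30, -23) = -5
n1-2-2 (Vik): max(-31, 53, -90) = 53
n1-2-3 (Vik): max(32, -74) = 32
n1-2 (Sara): min(-5, 53, 32) = -5
n1 (Vik): max(-36, -5) = -5
n2-1-1 (Vik): max(84, 11, -40) = 84
n2-1-2 (Vik): max(-4, 13) = 13
n2-1-3 (Vik): max(7, -94, -73, 14) = 14
n2-1 (Sara): min(84, 13, 14) = 13
n2-2-1 (Vik): max(-46, 62, 29) = 62
n2-2-2 (Vik): max(50, 65, 84, -60) = 84
n2-2-3 (Vik): max(81, -15, -14, 21) = 81
n2-2-4 (Vik): max(-48, 60) = 60
n2-2 (Sara): min(62, 84, 81, 60) = 60
n2 (Vik): max(13, 60) = 60
n3-1-1 (Vik): max(-66, -52, 92) = 92
n3-1-2 (Vik): max(-50, -77) = -50
n3-1 (Sara): min(92, -50) = -50
n3-2-1 (Vik): max(-28, -9, -50, -91) = -9
n3-2-2 (Vik): max(-56, -1, -14) = -1
n3-2-3 (Vik): max(-88, -75, 3, -80) = 3
n3-2-4 (Vik): max(69, -62) = 69
n3-2 (Sara): min(-9, -1, 3, 69) = -9
n3-3-1 (Vik): max(99, -5, -67, 10) = 99
n3-3-2 (Vik): max(33, 8) = 33
n3-3-3 (Vik): max(92, -38, 41) = 92
n3-3-4 (Vik): max(-13, 66, 61, -45) = 66
n3-3 (Sara): min(99, 33, 92, 66) = 33
n3 (Vik): max(-50, -9, 33) = 33
root (Sara): min(-5, 60, 33) = -5
At root, Sara picks n1 (lowest: -5).
At n1, Vik picks n1-2 (highest: -5).
At n1-2, Sara picks n1-2-1 (lowest: -5).
At n1-2-1, Vik picks n1-2-1-1 (highest: -5).
Terminal value -5.

root -> n1 -> n1-2 -> n1-2-1 -> n1-2-1-1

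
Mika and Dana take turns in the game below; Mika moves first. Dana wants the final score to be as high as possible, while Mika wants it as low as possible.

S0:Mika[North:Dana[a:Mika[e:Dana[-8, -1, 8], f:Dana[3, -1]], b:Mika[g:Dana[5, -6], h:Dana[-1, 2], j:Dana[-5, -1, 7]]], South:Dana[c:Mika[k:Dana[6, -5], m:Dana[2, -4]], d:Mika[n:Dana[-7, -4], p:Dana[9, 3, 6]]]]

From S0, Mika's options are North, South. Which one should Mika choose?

e (Dana): max(-8, -1, 8) = 8
f (Dana): max(3, -1) = 3
a (Mika): min(8, 3) = 3
g (Dana): max(5, -6) = 5
h (Dana): max(-1, 2) = 2
j (Dana): max(-5, -1, 7) = 7
b (Mika): min(5, 2, 7) = 2
North (Dana): max(3, 2) = 3
k (Dana): max(6, -5) = 6
m (Dana): max(2, -4) = 2
c (Mika): min(6, 2) = 2
n (Dana): max(-7, -4) = -4
p (Dana): max(9, 3, 6) = 9
d (Mika): min(-4, 9) = -4
South (Dana): max(2, -4) = 2
S0 (Mika): min(3, 2) = 2
Mika at S0 wants the lowest of {North=3, South=2}, so chooses South.

South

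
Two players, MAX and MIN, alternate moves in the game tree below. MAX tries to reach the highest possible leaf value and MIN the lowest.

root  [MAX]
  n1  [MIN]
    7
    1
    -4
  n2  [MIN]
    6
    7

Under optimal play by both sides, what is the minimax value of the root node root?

6

n1 (MIN): min(7, 1, -4) = -4
n2 (MIN): min(6, 7) = 6
root (MAX): max(-4, 6) = 6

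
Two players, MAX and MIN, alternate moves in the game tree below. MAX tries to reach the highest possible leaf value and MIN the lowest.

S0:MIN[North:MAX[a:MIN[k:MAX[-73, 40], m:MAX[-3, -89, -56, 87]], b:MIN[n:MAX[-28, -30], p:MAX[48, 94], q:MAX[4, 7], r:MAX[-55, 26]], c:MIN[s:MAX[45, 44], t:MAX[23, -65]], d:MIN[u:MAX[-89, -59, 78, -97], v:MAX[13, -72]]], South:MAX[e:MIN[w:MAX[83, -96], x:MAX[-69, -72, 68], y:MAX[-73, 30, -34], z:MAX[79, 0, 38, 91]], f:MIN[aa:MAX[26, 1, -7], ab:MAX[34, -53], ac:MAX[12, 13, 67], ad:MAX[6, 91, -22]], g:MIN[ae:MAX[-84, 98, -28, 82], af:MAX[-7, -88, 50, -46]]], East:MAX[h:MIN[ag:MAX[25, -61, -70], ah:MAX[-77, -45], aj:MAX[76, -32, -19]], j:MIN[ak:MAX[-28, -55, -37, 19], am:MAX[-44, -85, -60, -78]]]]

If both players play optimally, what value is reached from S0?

-44

k (MAX): max(-73, 40) = 40
m (MAX): max(-3, -89, -56, 87) = 87
a (MIN): min(40, 87) = 40
n (MAX): max(-28, -30) = -28
p (MAX): max(48, 94) = 94
q (MAX): max(4, 7) = 7
r (MAX): max(-55, 26) = 26
b (MIN): min(-28, 94, 7, 26) = -28
s (MAX): max(45, 44) = 45
t (MAX): max(23, -65) = 23
c (MIN): min(45, 23) = 23
u (MAX): max(-89, -59, 78, -97) = 78
v (MAX): max(13, -72) = 13
d (MIN): min(78, 13) = 13
North (MAX): max(40, -28, 23, 13) = 40
w (MAX): max(83, -96) = 83
x (MAX): max(-69, -72, 68) = 68
y (MAX): max(-73, 30, -34) = 30
z (MAX): max(79, 0, 38, 91) = 91
e (MIN): min(83, 68, 30, 91) = 30
aa (MAX): max(26, 1, -7) = 26
ab (MAX): max(34, -53) = 34
ac (MAX): max(12, 13, 67) = 67
ad (MAX): max(6, 91, -22) = 91
f (MIN): min(26, 34, 67, 91) = 26
ae (MAX): max(-84, 98, -28, 82) = 98
af (MAX): max(-7, -88, 50, -46) = 50
g (MIN): min(98, 50) = 50
South (MAX): max(30, 26, 50) = 50
ag (MAX): max(25, -61, -70) = 25
ah (MAX): max(-77, -45) = -45
aj (MAX): max(76, -32, -19) = 76
h (MIN): min(25, -45, 76) = -45
ak (MAX): max(-28, -55, -37, 19) = 19
am (MAX): max(-44, -85, -60, -78) = -44
j (MIN): min(19, -44) = -44
East (MAX): max(-45, -44) = -44
S0 (MIN): min(40, 50, -44) = -44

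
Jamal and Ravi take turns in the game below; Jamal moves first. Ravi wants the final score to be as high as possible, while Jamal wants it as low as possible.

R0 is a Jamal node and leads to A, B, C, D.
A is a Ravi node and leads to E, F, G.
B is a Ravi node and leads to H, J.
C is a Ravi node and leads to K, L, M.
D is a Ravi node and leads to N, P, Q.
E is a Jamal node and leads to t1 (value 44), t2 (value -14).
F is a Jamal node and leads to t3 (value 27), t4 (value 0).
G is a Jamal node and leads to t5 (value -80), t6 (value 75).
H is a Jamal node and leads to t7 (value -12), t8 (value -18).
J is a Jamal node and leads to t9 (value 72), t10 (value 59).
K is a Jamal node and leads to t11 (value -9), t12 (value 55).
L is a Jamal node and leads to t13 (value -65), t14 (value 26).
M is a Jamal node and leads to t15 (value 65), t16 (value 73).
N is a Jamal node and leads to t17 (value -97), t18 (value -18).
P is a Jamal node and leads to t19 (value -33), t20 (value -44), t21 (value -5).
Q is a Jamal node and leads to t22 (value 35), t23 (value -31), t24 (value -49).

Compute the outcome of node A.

0

E (Jamal): min(44, -14) = -14
F (Jamal): min(27, 0) = 0
G (Jamal): min(-80, 75) = -80
A (Ravi): max(-14, 0, -80) = 0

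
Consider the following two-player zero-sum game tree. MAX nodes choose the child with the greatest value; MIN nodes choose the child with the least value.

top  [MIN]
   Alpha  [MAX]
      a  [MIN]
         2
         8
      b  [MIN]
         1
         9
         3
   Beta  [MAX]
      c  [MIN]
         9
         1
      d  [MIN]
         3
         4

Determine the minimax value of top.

a (MIN): min(2, 8) = 2
b (MIN): min(1, 9, 3) = 1
Alpha (MAX): max(2, 1) = 2
c (MIN): min(9, 1) = 1
d (MIN): min(3, 4) = 3
Beta (MAX): max(1, 3) = 3
top (MIN): min(2, 3) = 2

2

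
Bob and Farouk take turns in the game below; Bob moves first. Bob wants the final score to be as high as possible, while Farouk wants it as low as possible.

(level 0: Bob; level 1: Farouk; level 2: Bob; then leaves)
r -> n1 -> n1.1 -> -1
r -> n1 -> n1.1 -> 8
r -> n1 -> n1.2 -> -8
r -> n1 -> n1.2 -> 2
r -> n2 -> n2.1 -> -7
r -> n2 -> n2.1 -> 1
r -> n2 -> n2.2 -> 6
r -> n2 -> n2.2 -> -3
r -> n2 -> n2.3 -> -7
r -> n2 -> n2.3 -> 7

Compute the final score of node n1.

n1.1 (Bob): max(-1, 8) = 8
n1.2 (Bob): max(-8, 2) = 2
n1 (Farouk): min(8, 2) = 2

2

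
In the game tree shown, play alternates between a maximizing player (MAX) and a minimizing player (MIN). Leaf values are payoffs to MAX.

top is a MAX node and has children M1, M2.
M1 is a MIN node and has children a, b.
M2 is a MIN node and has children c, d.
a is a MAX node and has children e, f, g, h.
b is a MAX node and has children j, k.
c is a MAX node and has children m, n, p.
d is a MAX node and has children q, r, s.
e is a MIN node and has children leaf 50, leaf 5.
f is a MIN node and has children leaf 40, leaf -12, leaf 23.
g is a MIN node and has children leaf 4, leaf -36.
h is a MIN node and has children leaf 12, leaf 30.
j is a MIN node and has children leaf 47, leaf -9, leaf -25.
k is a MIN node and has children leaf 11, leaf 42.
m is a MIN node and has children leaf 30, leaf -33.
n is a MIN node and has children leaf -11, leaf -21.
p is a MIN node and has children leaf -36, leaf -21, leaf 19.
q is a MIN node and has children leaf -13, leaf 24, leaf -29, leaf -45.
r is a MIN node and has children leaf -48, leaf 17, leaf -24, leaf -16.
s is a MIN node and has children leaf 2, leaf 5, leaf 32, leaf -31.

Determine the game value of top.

e (MIN): min(50, 5) = 5
f (MIN): min(40, -12, 23) = -12
g (MIN): min(4, -36) = -36
h (MIN): min(12, 30) = 12
a (MAX): max(5, -12, -36, 12) = 12
j (MIN): min(47, -9, -25) = -25
k (MIN): min(11, 42) = 11
b (MAX): max(-25, 11) = 11
M1 (MIN): min(12, 11) = 11
m (MIN): min(30, -33) = -33
n (MIN): min(-11, -21) = -21
p (MIN): min(-36, -21, 19) = -36
c (MAX): max(-33, -21, -36) = -21
q (MIN): min(-13, 24, -29, -45) = -45
r (MIN): min(-48, 17, -24, -16) = -48
s (MIN): min(2, 5, 32, -31) = -31
d (MAX): max(-45, -48, -31) = -31
M2 (MIN): min(-21, -31) = -31
top (MAX): max(11, -31) = 11

11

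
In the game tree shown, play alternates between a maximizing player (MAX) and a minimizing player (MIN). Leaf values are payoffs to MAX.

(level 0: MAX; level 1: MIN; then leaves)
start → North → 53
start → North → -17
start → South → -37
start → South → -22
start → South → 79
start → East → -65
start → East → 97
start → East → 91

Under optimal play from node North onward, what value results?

-17

North (MIN): min(53, -17) = -17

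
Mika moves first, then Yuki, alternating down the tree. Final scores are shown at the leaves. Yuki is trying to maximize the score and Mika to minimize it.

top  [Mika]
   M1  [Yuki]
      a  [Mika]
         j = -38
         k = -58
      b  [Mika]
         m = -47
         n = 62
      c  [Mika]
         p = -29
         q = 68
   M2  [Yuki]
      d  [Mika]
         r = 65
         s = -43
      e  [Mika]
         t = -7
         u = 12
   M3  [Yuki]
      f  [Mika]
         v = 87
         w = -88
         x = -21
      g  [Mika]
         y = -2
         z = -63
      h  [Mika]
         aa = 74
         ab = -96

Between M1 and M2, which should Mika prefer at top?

M1

a (Mika): min(-38, -58) = -58
b (Mika): min(-47, 62) = -47
c (Mika): min(-29, 68) = -29
M1 (Yuki): max(-58, -47, -29) = -29
d (Mika): min(65, -43) = -43
e (Mika): min(-7, 12) = -7
M2 (Yuki): max(-43, -7) = -7
Mika prefers the lower value; M1=-29, M2=-7. M1 is better since -29 < -7.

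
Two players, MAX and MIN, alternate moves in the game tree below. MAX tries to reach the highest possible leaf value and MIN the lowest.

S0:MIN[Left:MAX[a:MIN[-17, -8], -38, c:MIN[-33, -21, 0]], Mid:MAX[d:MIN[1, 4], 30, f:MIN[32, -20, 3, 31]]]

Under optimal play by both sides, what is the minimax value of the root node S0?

a (MIN): min(-17, -8) = -17
c (MIN): min(-33, -21, 0) = -33
Left (MAX): max(-17, -38, -33) = -17
d (MIN): min(1, 4) = 1
f (MIN): min(32, -20, 3, 31) = -20
Mid (MAX): max(1, 30, -20) = 30
S0 (MIN): min(-17, 30) = -17

-17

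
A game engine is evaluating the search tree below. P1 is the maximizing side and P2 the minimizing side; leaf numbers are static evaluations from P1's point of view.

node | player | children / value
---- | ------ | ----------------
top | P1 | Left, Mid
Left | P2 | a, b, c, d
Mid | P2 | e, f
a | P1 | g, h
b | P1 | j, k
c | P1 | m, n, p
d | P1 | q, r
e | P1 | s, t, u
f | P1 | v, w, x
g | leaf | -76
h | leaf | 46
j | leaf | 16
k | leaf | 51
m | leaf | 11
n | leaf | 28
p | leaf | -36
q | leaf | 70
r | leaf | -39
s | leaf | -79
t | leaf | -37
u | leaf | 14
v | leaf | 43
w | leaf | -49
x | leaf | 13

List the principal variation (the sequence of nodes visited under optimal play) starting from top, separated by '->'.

top -> Left -> c -> n

a (P1): max(-76, 46) = 46
b (P1): max(16, 51) = 51
c (P1): max(11, 28, -36) = 28
d (P1): max(70, -39) = 70
Left (P2): min(46, 51, 28, 70) = 28
e (P1): max(-79, -37, 14) = 14
f (P1): max(43, -49, 13) = 43
Mid (P2): min(14, 43) = 14
top (P1): max(28, 14) = 28
At top, P1 picks Left (highest: 28).
At Left, P2 picks c (lowest: 28).
At c, P1 picks n (highest: 28).
Terminal value 28.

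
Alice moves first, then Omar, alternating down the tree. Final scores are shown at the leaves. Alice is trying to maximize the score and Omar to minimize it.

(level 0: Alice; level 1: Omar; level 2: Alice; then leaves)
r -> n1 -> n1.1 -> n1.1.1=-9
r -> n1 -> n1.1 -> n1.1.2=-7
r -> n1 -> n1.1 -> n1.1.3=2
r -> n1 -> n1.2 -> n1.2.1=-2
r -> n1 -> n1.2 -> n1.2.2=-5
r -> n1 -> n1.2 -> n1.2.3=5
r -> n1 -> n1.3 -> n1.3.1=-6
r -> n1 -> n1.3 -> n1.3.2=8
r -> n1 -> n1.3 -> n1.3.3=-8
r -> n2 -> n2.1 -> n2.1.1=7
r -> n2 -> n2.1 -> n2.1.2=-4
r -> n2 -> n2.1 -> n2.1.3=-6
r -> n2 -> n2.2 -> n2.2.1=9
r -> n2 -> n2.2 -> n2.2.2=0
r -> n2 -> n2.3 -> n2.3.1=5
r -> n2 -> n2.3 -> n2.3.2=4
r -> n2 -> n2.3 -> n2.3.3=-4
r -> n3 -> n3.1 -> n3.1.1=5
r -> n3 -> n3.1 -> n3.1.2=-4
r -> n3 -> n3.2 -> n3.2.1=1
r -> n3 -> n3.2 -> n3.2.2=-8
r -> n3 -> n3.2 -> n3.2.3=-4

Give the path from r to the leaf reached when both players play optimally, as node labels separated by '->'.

n1.1 (Alice): max(-9, -7, 2) = 2
n1.2 (Alice): max(-2, -5, 5) = 5
n1.3 (Alice): max(-6, 8, -8) = 8
n1 (Omar): min(2, 5, 8) = 2
n2.1 (Alice): max(7, -4, -6) = 7
n2.2 (Alice): max(9, 0) = 9
n2.3 (Alice): max(5, 4, -4) = 5
n2 (Omar): min(7, 9, 5) = 5
n3.1 (Alice): max(5, -4) = 5
n3.2 (Alice): max(1, -8, -4) = 1
n3 (Omar): min(5, 1) = 1
r (Alice): max(2, 5, 1) = 5
At r, Alice picks n2 (highest: 5).
At n2, Omar picks n2.3 (lowest: 5).
At n2.3, Alice picks n2.3.1 (highest: 5).
Terminal value 5.

r -> n2 -> n2.3 -> n2.3.1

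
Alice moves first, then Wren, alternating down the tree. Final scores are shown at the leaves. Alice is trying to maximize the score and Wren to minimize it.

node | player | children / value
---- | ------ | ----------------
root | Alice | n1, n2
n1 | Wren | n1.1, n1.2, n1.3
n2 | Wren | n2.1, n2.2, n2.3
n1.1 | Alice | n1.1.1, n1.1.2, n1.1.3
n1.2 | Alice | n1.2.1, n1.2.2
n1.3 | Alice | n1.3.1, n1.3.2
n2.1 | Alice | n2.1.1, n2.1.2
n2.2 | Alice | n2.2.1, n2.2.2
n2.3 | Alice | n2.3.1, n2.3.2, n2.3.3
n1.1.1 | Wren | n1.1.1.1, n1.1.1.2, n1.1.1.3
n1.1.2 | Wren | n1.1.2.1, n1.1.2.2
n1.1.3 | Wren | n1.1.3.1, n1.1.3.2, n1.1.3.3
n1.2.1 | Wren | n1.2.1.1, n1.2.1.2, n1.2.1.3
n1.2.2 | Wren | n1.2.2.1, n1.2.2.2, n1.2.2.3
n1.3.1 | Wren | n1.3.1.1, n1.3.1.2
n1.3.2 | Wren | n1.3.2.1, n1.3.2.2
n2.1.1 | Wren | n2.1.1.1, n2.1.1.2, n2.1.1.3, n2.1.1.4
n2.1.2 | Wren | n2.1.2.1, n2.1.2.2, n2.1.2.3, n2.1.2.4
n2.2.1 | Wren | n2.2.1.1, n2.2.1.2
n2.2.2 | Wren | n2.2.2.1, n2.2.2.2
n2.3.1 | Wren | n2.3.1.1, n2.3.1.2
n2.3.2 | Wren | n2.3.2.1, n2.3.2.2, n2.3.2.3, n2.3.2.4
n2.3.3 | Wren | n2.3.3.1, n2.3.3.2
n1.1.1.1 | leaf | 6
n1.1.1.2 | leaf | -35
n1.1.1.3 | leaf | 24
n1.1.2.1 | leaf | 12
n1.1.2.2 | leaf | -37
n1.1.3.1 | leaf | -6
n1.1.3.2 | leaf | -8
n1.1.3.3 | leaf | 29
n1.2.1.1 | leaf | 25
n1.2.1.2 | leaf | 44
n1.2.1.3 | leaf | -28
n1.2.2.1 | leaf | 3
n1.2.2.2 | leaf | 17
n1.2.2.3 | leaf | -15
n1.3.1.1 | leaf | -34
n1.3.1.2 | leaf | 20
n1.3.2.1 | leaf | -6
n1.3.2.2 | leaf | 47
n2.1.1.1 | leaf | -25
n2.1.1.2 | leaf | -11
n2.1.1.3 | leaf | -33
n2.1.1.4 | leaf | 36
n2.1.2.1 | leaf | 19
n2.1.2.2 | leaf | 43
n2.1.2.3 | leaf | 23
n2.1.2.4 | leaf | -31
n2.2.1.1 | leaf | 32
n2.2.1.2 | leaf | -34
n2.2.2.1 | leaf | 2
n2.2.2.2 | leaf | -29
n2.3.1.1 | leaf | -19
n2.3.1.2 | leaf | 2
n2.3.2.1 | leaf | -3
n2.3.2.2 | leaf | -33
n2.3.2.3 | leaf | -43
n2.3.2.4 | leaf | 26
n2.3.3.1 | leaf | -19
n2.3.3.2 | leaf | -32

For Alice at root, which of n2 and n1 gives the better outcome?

n1

n2.1.1 (Wren): min(-25, -11, -33, 36) = -33
n2.1.2 (Wren): min(19, 43, 23, -31) = -31
n2.1 (Alice): max(-33, -31) = -31
n2.2.1 (Wren): min(32, -34) = -34
n2.2.2 (Wren): min(2, -29) = -29
n2.2 (Alice): max(-34, -29) = -29
n2.3.1 (Wren): min(-19, 2) = -19
n2.3.2 (Wren): min(-3, -33, -43, 26) = -43
n2.3.3 (Wren): min(-19, -32) = -32
n2.3 (Alice): max(-19, -43, -32) = -19
n2 (Wren): min(-31, -29, -19) = -31
n1.1.1 (Wren): min(6, -35, 24) = -35
n1.1.2 (Wren): min(12, -37) = -37
n1.1.3 (Wren): min(-6, -8, 29) = -8
n1.1 (Alice): max(-35, -37, -8) = -8
n1.2.1 (Wren): min(25, 44, -28) = -28
n1.2.2 (Wren): min(3, 17, -15) = -15
n1.2 (Alice): max(-28, -15) = -15
n1.3.1 (Wren): min(-34, 20) = -34
n1.3.2 (Wren): min(-6, 47) = -6
n1.3 (Alice): max(-34, -6) = -6
n1 (Wren): min(-8, -15, -6) = -15
Alice prefers the higher value; n2=-31, n1=-15. n1 is better since -15 > -31.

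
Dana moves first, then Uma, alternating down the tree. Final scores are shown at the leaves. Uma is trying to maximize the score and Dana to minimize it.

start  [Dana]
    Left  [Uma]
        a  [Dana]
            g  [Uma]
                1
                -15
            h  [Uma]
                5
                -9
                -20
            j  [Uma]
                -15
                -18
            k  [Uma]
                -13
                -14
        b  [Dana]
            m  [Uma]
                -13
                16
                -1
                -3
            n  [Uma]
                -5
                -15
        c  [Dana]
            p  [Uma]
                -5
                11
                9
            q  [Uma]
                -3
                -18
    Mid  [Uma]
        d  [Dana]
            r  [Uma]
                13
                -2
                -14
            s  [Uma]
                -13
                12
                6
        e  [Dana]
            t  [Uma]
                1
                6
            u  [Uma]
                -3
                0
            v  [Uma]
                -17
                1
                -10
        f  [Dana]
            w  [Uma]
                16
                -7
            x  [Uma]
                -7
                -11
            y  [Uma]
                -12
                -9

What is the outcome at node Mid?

r (Uma): max(13, -2, -14) = 13
s (Uma): max(-13, 12, 6) = 12
d (Dana): min(13, 12) = 12
t (Uma): max(1, 6) = 6
u (Uma): max(-3, 0) = 0
v (Uma): max(-17, 1, -10) = 1
e (Dana): min(6, 0, 1) = 0
w (Uma): max(16, -7) = 16
x (Uma): max(-7, -11) = -7
y (Uma): max(-12, -9) = -9
f (Dana): min(16, -7, -9) = -9
Mid (Uma): max(12, 0, -9) = 12

12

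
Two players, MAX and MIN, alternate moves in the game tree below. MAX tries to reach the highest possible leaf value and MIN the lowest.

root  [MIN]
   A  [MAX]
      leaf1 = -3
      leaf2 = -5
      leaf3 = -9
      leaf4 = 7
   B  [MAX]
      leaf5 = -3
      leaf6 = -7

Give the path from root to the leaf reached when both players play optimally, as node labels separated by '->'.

A (MAX): max(-3, -5, -9, 7) = 7
B (MAX): max(-3, -7) = -3
root (MIN): min(7, -3) = -3
At root, MIN picks B (lowest: -3).
At B, MAX picks leaf5 (highest: -3).
Terminal value -3.

root -> B -> leaf5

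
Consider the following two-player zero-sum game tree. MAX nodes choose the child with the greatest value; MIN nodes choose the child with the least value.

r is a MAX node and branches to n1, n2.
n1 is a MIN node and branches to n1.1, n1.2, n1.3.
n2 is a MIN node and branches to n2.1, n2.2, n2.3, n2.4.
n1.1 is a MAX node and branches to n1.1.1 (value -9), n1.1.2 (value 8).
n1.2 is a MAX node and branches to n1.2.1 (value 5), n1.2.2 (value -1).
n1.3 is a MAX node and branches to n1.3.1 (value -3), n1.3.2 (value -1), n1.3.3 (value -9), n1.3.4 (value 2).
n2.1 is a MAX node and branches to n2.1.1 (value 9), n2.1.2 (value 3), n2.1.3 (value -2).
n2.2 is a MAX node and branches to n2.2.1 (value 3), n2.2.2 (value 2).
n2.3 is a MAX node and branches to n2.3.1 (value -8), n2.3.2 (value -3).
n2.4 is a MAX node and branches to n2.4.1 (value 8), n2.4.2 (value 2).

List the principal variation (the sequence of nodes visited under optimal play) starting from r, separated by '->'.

r -> n1 -> n1.3 -> n1.3.4

n1.1 (MAX): max(-9, 8) = 8
n1.2 (MAX): max(5, -1) = 5
n1.3 (MAX): max(-3, -1, -9, 2) = 2
n1 (MIN): min(8, 5, 2) = 2
n2.1 (MAX): max(9, 3, -2) = 9
n2.2 (MAX): max(3, 2) = 3
n2.3 (MAX): max(-8, -3) = -3
n2.4 (MAX): max(8, 2) = 8
n2 (MIN): min(9, 3, -3, 8) = -3
r (MAX): max(2, -3) = 2
At r, MAX picks n1 (highest: 2).
At n1, MIN picks n1.3 (lowest: 2).
At n1.3, MAX picks n1.3.4 (highest: 2).
Terminal value 2.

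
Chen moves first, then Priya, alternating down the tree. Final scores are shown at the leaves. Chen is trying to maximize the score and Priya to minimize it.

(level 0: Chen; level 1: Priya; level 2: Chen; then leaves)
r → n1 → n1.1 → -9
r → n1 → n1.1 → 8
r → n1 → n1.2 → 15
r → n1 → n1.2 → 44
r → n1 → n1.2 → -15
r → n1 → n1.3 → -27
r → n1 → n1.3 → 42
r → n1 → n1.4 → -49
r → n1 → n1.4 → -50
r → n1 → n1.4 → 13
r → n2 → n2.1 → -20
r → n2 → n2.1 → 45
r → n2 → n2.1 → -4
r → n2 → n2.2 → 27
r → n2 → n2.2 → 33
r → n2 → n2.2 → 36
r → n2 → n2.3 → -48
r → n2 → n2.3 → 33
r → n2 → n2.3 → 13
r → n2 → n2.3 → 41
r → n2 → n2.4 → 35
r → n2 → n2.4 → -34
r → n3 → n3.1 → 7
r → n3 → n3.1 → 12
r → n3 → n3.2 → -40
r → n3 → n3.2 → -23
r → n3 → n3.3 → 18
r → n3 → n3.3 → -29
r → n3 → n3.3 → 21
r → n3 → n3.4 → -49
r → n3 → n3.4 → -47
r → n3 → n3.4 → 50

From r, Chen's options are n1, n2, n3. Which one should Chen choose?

n1.1 (Chen): max(-9, 8) = 8
n1.2 (Chen): max(15, 44, -15) = 44
n1.3 (Chen): max(-27, 42) = 42
n1.4 (Chen): max(-49, -50, 13) = 13
n1 (Priya): min(8, 44, 42, 13) = 8
n2.1 (Chen): max(-20, 45, -4) = 45
n2.2 (Chen): max(27, 33, 36) = 36
n2.3 (Chen): max(-48, 33, 13, 41) = 41
n2.4 (Chen): max(35, -34) = 35
n2 (Priya): min(45, 36, 41, 35) = 35
n3.1 (Chen): max(7, 12) = 12
n3.2 (Chen): max(-40, -23) = -23
n3.3 (Chen): max(18, -29, 21) = 21
n3.4 (Chen): max(-49, -47, 50) = 50
n3 (Priya): min(12, -23, 21, 50) = -23
r (Chen): max(8, 35, -23) = 35
Chen at r wants the highest of {n1=8, n2=35, n3=-23}, so chooses n2.

n2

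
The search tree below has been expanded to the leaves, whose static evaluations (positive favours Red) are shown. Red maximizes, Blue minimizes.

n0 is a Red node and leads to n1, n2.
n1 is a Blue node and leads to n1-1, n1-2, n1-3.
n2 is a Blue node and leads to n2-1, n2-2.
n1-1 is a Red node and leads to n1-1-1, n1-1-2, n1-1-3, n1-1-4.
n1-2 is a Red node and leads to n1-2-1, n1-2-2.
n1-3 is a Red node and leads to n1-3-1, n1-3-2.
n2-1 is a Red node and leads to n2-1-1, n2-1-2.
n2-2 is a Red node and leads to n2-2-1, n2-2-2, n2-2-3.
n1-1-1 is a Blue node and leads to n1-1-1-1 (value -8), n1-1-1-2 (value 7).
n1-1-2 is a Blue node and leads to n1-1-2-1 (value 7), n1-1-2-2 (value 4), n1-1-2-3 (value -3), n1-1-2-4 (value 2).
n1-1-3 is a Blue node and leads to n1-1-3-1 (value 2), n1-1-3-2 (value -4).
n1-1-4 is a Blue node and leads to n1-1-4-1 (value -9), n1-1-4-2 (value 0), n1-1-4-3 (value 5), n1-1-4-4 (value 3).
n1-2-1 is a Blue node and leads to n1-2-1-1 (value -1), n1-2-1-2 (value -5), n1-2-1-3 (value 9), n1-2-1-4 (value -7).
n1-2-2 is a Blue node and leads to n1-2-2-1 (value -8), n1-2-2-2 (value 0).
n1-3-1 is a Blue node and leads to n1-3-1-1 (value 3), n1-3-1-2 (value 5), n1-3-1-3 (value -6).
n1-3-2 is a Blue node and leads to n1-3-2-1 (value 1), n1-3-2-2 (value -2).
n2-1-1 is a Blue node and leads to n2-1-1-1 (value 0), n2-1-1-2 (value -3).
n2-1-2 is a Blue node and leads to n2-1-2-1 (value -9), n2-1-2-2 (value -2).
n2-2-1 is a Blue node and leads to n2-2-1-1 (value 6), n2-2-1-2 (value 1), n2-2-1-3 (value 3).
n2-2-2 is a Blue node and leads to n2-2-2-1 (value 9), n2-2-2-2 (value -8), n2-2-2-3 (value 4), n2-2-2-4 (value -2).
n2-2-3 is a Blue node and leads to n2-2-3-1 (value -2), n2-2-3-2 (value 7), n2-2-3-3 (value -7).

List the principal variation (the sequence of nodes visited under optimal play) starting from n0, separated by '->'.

n0 -> n2 -> n2-1 -> n2-1-1 -> n2-1-1-2

n1-1-1 (Blue): min(-8, 7) = -8
n1-1-2 (Blue): min(7, 4, -3, 2) = -3
n1-1-3 (Blue): min(2, -4) = -4
n1-1-4 (Blue): min(-9, 0, 5, 3) = -9
n1-1 (Red): max(-8, -3, -4, -9) = -3
n1-2-1 (Blue): min(-1, -5, 9, -7) = -7
n1-2-2 (Blue): min(-8, 0) = -8
n1-2 (Red): max(-7, -8) = -7
n1-3-1 (Blue): min(3, 5, -6) = -6
n1-3-2 (Blue): min(1, -2) = -2
n1-3 (Red): max(-6, -2) = -2
n1 (Blue): min(-3, -7, -2) = -7
n2-1-1 (Blue): min(0, -3) = -3
n2-1-2 (Blue): min(-9, -2) = -9
n2-1 (Red): max(-3, -9) = -3
n2-2-1 (Blue): min(6, 1, 3) = 1
n2-2-2 (Blue): min(9, -8, 4, -2) = -8
n2-2-3 (Blue): min(-2, 7, -7) = -7
n2-2 (Red): max(1, -8, -7) = 1
n2 (Blue): min(-3, 1) = -3
n0 (Red): max(-7, -3) = -3
At n0, Red picks n2 (highest: -3).
At n2, Blue picks n2-1 (lowest: -3).
At n2-1, Red picks n2-1-1 (highest: -3).
At n2-1-1, Blue picks n2-1-1-2 (lowest: -3).
Terminal value -3.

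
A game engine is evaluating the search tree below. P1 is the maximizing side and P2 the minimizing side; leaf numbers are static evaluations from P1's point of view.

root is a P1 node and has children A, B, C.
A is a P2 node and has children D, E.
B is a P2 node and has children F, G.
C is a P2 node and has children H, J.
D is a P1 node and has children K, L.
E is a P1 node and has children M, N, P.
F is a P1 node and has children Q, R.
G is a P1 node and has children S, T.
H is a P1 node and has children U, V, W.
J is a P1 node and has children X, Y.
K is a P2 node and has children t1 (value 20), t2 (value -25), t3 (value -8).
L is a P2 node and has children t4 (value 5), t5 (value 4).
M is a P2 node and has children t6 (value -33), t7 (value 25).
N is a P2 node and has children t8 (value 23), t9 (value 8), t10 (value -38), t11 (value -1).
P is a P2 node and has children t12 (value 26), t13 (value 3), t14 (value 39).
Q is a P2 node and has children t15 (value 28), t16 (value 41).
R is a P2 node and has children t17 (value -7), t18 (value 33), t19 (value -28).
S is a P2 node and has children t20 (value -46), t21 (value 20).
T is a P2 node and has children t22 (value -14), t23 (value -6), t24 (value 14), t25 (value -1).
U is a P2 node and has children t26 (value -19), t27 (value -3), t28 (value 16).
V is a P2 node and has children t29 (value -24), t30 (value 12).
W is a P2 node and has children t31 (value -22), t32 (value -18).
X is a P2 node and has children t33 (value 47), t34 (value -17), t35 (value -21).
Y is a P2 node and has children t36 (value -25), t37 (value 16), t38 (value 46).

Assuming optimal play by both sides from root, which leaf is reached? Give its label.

K (P2): min(20, -25, -8) = -25
L (P2): min(5, 4) = 4
D (P1): max(-25, 4) = 4
M (P2): min(-33, 25) = -33
N (P2): min(23, 8, -38, -1) = -38
P (P2): min(26, 3, 39) = 3
E (P1): max(-33, -38, 3) = 3
A (P2): min(4, 3) = 3
Q (P2): min(28, 41) = 28
R (P2): min(-7, 33, -28) = -28
F (P1): max(28, -28) = 28
S (P2): min(-46, 20) = -46
T (P2): min(-14, -6, 14, -1) = -14
G (P1): max(-46, -14) = -14
B (P2): min(28, -14) = -14
U (P2): min(-19, -3, 16) = -19
V (P2): min(-24, 12) = -24
W (P2): min(-22, -18) = -22
H (P1): max(-19, -24, -22) = -19
X (P2): min(47, -17, -21) = -21
Y (P2): min(-25, 16, 46) = -25
J (P1): max(-21, -25) = -21
C (P2): min(-19, -21) = -21
root (P1): max(3, -14, -21) = 3
At root, P1 picks A (highest: 3).
At A, P2 picks E (lowest: 3).
At E, P1 picks P (highest: 3).
At P, P2 picks t13 (lowest: 3).
Terminal value 3.

t13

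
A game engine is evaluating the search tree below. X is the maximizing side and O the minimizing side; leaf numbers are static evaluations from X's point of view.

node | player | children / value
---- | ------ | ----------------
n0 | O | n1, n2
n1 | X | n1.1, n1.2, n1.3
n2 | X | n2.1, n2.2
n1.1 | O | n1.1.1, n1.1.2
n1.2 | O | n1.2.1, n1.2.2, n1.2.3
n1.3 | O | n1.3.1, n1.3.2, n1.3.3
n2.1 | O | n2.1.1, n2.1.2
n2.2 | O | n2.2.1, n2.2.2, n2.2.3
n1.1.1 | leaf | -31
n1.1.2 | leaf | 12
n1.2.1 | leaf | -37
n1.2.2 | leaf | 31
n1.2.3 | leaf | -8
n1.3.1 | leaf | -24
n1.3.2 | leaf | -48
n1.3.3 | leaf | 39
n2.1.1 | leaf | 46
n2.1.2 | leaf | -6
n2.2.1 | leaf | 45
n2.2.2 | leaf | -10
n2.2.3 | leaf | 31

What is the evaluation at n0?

n1.1 (O): min(-31, 12) = -31
n1.2 (O): min(-37, 31, -8) = -37
n1.3 (O): min(-24, -48, 39) = -48
n1 (X): max(-31, -37, -48) = -31
n2.1 (O): min(46, -6) = -6
n2.2 (O): min(45, -10, 31) = -10
n2 (X): max(-6, -10) = -6
n0 (O): min(-31, -6) = -31

-31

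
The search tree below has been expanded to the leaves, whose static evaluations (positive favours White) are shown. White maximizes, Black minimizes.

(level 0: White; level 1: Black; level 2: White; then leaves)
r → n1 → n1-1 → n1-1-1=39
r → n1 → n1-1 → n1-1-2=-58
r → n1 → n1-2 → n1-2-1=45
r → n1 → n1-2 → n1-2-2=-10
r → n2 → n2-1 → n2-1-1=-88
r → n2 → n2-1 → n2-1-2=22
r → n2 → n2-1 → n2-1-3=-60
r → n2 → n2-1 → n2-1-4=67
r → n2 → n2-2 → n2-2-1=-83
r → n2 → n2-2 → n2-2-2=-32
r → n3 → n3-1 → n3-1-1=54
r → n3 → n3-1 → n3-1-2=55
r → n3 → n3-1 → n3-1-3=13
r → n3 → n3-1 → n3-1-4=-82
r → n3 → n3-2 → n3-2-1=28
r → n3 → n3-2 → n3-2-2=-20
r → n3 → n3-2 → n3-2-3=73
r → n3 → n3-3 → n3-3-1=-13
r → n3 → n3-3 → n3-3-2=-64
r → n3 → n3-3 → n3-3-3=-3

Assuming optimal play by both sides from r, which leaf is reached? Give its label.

n1-1 (White): max(39, -58) = 39
n1-2 (White): max(45, -10) = 45
n1 (Black): min(39, 45) = 39
n2-1 (White): max(-88, 22, -60, 67) = 67
n2-2 (White): max(-83, -32) = -32
n2 (Black): min(67, -32) = -32
n3-1 (White): max(54, 55, 13, -82) = 55
n3-2 (White): max(28, -20, 73) = 73
n3-3 (White): max(-13, -64, -3) = -3
n3 (Black): min(55, 73, -3) = -3
r (White): max(39, -32, -3) = 39
At r, White picks n1 (highest: 39).
At n1, Black picks n1-1 (lowest: 39).
At n1-1, White picks n1-1-1 (highest: 39).
Terminal value 39.

n1-1-1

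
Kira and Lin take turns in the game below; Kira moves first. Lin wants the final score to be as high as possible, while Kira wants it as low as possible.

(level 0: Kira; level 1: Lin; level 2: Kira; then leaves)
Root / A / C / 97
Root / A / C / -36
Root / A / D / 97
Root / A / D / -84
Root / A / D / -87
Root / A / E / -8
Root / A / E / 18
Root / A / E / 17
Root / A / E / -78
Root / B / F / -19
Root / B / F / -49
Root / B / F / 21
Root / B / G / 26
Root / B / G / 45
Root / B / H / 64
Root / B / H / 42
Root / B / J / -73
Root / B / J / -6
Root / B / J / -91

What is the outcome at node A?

C (Kira): min(97, -36) = -36
D (Kira): min(97, -84, -87) = -87
E (Kira): min(-8, 18, 17, -78) = -78
A (Lin): max(-36, -87, -78) = -36

-36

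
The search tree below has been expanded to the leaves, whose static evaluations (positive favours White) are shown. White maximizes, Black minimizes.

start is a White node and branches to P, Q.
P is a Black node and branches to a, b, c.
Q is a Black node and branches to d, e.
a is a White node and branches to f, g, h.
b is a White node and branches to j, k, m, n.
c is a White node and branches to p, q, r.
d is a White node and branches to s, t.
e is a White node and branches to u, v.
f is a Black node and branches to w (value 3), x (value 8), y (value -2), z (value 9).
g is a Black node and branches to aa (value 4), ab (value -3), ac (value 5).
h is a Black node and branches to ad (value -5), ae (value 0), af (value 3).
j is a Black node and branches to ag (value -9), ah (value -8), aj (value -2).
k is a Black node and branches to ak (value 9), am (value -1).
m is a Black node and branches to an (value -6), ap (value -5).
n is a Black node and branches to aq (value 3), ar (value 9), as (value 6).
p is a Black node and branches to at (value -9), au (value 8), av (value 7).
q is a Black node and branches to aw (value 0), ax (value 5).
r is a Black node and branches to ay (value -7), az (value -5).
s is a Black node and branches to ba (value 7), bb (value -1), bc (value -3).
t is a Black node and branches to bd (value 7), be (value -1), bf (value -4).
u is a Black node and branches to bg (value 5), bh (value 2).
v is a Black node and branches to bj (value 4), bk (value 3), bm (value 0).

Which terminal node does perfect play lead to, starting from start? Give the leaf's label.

f (Black): min(3, 8, -2, 9) = -2
g (Black): min(4, -3, 5) = -3
h (Black): min(-5, 0, 3) = -5
a (White): max(-2, -3, -5) = -2
j (Black): min(-9, -8, -2) = -9
k (Black): min(9, -1) = -1
m (Black): min(-6, -5) = -6
n (Black): min(3, 9, 6) = 3
b (White): max(-9, -1, -6, 3) = 3
p (Black): min(-9, 8, 7) = -9
q (Black): min(0, 5) = 0
r (Black): min(-7, -5) = -7
c (White): max(-9, 0, -7) = 0
P (Black): min(-2, 3, 0) = -2
s (Black): min(7, -1, -3) = -3
t (Black): min(7, -1, -4) = -4
d (White): max(-3, -4) = -3
u (Black): min(5, 2) = 2
v (Black): min(4, 3, 0) = 0
e (White): max(2, 0) = 2
Q (Black): min(-3, 2) = -3
start (White): max(-2, -3) = -2
At start, White picks P (highest: -2).
At P, Black picks a (lowest: -2).
At a, White picks f (highest: -2).
At f, Black picks y (lowest: -2).
Terminal value -2.

y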